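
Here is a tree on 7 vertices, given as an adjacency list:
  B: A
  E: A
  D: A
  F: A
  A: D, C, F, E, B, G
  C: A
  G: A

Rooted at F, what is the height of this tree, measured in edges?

2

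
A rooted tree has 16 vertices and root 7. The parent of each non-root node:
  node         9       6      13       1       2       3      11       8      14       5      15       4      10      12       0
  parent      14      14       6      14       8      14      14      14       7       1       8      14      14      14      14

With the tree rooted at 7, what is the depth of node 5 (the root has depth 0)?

7 → 14 → 1 → 5 — 3 edges.

3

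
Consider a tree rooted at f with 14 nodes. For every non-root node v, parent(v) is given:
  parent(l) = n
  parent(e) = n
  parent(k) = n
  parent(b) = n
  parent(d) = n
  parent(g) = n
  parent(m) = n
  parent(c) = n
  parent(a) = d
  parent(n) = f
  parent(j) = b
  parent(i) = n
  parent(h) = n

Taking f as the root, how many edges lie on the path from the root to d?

f–n–d — 2 edges.

2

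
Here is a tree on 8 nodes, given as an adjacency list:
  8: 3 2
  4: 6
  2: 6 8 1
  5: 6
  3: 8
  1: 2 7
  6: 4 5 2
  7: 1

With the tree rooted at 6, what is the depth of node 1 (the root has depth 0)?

2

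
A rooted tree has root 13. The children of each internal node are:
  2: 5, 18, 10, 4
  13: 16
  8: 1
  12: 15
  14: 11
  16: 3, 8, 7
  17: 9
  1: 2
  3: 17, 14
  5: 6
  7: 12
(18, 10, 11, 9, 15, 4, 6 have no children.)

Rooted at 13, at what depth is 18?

13 – 16 – 8 – 1 – 2 – 18 — 5 edges.

5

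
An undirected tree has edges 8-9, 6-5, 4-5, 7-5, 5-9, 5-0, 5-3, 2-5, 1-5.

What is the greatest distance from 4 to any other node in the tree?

A farthest node from 4 is 8.
The path 4-5-9-8 has 3 edges.

3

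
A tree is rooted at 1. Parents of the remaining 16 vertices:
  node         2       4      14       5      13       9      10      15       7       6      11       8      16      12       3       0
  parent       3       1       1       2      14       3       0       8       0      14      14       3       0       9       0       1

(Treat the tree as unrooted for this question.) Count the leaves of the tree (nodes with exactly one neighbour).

10

Degree-1 nodes: 4, 5, 6, 7, 10, 11, 12, 13, 15, 16 — 10 of them.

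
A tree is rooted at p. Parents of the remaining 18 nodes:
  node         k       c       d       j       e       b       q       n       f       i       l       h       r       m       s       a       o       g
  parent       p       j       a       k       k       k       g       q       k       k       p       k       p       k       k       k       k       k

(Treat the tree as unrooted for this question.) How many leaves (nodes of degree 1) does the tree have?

13

Exactly 13 nodes have a single neighbour: b, c, d, e, f, h, i, l, m, n, o, r, s.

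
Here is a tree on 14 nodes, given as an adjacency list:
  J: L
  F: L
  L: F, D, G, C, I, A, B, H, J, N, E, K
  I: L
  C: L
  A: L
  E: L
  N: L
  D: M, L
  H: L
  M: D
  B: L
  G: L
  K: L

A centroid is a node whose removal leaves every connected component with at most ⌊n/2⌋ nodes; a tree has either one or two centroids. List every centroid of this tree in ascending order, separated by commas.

L

Removing L splits the tree into components of sizes 2, 1, 1, 1, 1, 1, 1, 1, 1, 1, 1, 1; the largest is 2 ≤ ⌊14/2⌋ = 7.
No neighbour of L does as well, so L is the unique centroid.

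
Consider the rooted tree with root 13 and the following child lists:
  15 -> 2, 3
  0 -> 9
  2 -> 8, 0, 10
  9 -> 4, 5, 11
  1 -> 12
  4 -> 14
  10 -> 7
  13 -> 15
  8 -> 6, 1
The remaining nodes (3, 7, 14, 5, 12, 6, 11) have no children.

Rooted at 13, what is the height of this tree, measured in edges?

6

A deepest node is 14, reached by 13 → 15 → 2 → 0 → 9 → 4 → 14.
That path has 6 edges, so the height is 6.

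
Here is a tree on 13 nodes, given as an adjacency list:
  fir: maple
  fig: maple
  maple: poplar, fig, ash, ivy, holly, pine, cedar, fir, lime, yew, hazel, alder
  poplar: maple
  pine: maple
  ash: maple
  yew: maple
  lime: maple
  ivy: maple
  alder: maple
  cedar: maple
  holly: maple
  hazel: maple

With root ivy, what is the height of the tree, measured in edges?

The longest root-to-leaf path is ivy – maple – hazel (2 edges).

2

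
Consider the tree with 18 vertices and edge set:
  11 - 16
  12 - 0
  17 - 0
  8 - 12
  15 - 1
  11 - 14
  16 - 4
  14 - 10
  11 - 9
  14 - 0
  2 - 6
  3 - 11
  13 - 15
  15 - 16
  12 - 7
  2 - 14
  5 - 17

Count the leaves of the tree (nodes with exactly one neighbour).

10

The leaves are 1, 3, 4, 5, 6, 7, 8, 9, 10, 13.
That is 10 leaves.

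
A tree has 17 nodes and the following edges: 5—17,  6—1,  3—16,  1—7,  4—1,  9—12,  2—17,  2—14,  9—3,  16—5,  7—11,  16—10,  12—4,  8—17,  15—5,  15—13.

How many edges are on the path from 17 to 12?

Walking from 17: 17–5–16–3–9–12. Length 5.

5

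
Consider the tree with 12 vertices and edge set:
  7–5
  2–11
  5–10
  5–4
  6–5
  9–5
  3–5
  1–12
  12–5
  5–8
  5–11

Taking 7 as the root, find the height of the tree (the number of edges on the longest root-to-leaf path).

2 sits deepest: 7 – 5 – 11 – 2 — 3 edges from the root.

3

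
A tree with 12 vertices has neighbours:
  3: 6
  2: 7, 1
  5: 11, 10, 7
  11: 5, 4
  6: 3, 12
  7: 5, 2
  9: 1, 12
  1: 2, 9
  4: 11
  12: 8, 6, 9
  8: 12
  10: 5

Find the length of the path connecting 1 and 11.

Walking from 1: 1–2–7–5–11. Length 4.

4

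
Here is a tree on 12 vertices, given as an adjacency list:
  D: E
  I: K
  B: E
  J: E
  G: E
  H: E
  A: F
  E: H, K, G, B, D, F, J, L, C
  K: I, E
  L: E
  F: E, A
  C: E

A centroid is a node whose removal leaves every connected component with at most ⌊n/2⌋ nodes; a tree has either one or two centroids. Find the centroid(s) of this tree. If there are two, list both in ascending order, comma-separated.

Delete E: the remaining components have sizes 2, 2, 1, 1, 1, 1, 1, 1, 1. Max 2 ≤ 6, so E is a centroid.
Every other node leaves some component of size > 6, so the centroid is unique.

E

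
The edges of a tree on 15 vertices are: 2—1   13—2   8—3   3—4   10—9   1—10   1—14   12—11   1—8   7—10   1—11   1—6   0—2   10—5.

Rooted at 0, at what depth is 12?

4

Path from 0 to 12: 0 – 2 – 1 – 11 – 12, which has 4 edges.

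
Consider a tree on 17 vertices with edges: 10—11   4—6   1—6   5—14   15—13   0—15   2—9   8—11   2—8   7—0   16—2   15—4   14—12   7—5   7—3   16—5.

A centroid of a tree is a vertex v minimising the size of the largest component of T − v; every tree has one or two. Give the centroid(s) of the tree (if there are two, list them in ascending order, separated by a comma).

Removing 5 splits the tree into components of sizes 8, 6, 2; the largest is 8 ≤ ⌊17/2⌋ = 8.
No neighbour of 5 does as well, so 5 is the unique centroid.

5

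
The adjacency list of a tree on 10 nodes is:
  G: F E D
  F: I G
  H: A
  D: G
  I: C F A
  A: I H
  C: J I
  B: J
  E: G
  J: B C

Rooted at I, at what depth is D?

3

I – F – G – D — 3 edges.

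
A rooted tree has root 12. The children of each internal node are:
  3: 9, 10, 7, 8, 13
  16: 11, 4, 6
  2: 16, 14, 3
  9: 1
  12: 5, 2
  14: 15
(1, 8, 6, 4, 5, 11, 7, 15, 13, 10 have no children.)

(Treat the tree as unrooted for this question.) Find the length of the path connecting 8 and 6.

The path is 8–3–2–16–6, which has 4 edges.

4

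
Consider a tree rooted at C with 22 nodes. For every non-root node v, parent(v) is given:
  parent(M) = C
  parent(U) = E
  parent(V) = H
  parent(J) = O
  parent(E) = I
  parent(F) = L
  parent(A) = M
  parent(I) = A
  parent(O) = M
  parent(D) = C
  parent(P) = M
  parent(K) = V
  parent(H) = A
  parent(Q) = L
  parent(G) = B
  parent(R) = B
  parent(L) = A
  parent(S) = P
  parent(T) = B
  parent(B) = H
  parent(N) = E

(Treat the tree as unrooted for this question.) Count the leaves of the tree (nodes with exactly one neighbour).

11

Degree-1 nodes: D, F, G, J, K, N, Q, R, S, T, U — 11 of them.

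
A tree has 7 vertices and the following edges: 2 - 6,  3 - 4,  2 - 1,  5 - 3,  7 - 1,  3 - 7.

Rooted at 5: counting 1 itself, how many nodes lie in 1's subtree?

3

Descendants of 1 (including itself): 1, 2, 6. That's 3.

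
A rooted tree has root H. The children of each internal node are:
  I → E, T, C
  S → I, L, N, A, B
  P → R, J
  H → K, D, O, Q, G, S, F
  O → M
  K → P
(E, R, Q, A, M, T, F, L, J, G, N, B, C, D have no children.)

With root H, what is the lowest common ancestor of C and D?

Path C→root: C I S H; path D→root: D H.
First common node: H.

H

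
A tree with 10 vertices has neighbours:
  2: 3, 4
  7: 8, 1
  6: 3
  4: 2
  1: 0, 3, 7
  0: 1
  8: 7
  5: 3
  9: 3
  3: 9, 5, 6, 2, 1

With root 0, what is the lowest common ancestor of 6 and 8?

Ancestors of 6 (toward the root): 6, 3, 1, 0.
Ancestors of 8: 8, 7, 1, 0.
The deepest node appearing in both lists is 1.

1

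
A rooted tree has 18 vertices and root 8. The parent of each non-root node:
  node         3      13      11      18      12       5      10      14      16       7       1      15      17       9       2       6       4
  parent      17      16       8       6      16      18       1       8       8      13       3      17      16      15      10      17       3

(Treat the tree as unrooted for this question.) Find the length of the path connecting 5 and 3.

4

5 – 18 – 6 – 17 – 3: 4 edges.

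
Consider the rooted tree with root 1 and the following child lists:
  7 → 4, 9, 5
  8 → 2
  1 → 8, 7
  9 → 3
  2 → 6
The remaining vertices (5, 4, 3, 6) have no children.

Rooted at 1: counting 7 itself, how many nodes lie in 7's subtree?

The subtree rooted at 7 contains: 7, 9, 5, 4, 3 — 5 nodes.

5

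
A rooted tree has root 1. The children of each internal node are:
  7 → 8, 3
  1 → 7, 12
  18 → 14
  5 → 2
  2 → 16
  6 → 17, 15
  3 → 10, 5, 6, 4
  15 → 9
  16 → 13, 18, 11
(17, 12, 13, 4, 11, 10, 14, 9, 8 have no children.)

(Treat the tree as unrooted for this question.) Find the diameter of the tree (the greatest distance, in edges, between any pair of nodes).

BFS from 14 reaches 9 last, at distance 8; BFS from 9 confirms no node is farther.
Path: 14-18-16-2-5-3-6-15-9.

8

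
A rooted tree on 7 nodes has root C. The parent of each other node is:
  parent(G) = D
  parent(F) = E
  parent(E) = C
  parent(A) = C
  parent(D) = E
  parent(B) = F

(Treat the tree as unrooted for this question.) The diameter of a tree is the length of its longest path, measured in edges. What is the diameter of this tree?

4

Starting from A, a farthest node is G at distance 4.
One longest path: A–C–E–D–G.
So the diameter is 4.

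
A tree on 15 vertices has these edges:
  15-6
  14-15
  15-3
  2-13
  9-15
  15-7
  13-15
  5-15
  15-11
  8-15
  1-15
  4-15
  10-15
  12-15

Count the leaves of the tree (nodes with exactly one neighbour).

13

The leaves are 1, 2, 3, 4, 5, 6, 7, 8, 9, 10, 11, 12, 14.
That is 13 leaves.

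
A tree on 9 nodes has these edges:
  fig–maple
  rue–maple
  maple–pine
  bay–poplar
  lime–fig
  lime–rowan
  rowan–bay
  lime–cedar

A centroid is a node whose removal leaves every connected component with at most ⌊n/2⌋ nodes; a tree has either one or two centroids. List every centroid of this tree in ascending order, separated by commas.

Removing lime splits the tree into components of sizes 4, 3, 1; the largest is 4 ≤ ⌊9/2⌋ = 4.
No neighbour of lime does as well, so lime is the unique centroid.

lime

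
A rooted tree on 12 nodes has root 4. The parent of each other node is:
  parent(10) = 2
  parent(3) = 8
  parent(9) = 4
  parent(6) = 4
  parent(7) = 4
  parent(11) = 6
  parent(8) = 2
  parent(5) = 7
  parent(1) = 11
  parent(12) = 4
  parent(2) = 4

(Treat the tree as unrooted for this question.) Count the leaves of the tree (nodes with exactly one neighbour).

The leaves are 1, 3, 5, 9, 10, 12.
That is 6 leaves.

6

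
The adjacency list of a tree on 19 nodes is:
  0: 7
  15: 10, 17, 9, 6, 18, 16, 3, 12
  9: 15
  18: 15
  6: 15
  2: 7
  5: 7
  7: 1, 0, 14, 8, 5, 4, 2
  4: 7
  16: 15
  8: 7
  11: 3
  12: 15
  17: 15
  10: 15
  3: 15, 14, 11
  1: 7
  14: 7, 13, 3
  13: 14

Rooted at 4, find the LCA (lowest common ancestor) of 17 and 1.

7

17's ancestor chain is 17, 15, 3, 14, 7, 4 and 1's is 1, 7, 4; they first meet at 7.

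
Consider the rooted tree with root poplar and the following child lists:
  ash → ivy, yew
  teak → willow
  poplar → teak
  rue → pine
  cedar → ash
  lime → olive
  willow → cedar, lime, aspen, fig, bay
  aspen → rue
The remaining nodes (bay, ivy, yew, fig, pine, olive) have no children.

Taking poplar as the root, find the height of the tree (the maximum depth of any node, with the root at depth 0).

5

A deepest node is ivy, reached by poplar-teak-willow-cedar-ash-ivy.
That path has 5 edges, so the height is 5.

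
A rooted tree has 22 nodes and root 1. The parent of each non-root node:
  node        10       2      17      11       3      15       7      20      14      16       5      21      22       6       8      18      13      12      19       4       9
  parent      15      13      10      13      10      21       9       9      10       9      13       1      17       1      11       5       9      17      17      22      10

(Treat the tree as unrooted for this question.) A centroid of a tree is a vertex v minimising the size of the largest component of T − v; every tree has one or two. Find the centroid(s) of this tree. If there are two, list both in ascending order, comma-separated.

Removing 10 splits the tree into components of sizes 10, 5, 4, 1, 1; the largest is 10 ≤ ⌊22/2⌋ = 11.
No neighbour of 10 does as well, so 10 is the unique centroid.

10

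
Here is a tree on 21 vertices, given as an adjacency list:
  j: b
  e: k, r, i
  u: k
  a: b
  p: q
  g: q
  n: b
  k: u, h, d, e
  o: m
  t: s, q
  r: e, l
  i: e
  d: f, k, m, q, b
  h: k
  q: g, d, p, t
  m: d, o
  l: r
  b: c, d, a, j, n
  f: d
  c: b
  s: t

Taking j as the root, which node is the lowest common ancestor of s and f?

Ancestors of s (toward the root): s, t, q, d, b, j.
Ancestors of f: f, d, b, j.
The deepest node appearing in both lists is d.

d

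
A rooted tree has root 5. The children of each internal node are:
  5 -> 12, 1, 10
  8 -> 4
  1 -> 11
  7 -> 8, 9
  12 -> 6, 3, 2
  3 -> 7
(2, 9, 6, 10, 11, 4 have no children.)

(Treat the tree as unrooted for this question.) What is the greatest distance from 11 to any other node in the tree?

7

Distances from 11 peak at 7, attained at 4.
11 – 1 – 5 – 12 – 3 – 7 – 8 – 4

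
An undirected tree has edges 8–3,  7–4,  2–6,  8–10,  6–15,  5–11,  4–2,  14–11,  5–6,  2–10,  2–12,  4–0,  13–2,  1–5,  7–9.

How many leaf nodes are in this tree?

Exactly 8 nodes have a single neighbour: 0, 1, 3, 9, 12, 13, 14, 15.

8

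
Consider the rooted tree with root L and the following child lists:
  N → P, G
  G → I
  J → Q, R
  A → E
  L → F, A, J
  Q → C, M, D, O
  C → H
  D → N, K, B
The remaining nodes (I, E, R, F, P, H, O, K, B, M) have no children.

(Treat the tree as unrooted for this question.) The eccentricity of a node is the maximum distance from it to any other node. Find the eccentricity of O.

5

Distances from O peak at 5, attained at E (I also at distance 5).
O–Q–J–L–A–E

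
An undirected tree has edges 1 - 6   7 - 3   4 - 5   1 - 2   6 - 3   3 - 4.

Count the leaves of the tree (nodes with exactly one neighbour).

3

Exactly 3 nodes have a single neighbour: 2, 5, 7.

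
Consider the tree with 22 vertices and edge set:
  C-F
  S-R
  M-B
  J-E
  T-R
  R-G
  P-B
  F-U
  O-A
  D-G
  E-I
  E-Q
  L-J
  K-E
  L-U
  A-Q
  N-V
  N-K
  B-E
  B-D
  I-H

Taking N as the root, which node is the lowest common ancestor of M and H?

M's ancestor chain is M, B, E, K, N and H's is H, I, E, K, N; they first meet at E.

E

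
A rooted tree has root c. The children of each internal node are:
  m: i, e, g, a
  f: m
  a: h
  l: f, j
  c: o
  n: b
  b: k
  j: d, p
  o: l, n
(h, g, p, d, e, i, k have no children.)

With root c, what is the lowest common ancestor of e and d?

l

Path e→root: e m f l o c; path d→root: d j l o c.
First common node: l.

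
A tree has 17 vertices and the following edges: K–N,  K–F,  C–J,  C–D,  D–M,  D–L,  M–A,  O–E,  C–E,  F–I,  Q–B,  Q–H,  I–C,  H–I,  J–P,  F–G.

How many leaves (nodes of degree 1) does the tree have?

Degree-1 nodes: A, B, G, L, N, O, P — 7 of them.

7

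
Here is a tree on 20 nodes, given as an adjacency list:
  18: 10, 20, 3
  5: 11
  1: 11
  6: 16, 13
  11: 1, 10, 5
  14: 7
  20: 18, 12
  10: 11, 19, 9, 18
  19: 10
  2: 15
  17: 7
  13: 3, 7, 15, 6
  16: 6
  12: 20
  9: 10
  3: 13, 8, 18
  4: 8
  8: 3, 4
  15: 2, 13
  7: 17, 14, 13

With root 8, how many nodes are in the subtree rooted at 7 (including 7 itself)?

3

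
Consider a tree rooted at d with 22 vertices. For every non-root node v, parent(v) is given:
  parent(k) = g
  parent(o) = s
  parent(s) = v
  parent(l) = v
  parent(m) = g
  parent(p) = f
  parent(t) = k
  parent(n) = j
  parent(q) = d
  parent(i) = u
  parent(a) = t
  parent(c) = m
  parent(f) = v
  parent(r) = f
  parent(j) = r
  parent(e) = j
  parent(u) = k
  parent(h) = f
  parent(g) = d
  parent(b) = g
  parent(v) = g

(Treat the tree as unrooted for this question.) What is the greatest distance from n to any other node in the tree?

8

A farthest node from n is a (i also at distance 8).
The path n-j-r-f-v-g-k-t-a has 8 edges.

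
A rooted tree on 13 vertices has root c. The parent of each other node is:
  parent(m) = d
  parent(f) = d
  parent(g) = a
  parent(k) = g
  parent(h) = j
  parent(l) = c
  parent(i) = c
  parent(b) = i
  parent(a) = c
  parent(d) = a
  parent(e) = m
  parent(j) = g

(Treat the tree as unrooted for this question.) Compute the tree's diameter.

BFS from e reaches b last, at distance 6; BFS from b confirms no node is farther.
Path: e - m - d - a - c - i - b.

6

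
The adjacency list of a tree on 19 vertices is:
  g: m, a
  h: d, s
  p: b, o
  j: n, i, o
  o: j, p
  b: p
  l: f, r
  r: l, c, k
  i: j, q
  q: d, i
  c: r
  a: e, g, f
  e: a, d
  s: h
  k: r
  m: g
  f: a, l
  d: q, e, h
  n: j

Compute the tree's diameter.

12

A longest path is k-r-l-f-a-e-d-q-i-j-o-p-b, with 12 edges.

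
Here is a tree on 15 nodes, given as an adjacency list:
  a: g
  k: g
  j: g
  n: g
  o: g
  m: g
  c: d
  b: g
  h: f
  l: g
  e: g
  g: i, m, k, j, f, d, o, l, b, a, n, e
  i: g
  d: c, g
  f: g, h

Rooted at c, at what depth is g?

2

Path from c to g: c – d – g, which has 2 edges.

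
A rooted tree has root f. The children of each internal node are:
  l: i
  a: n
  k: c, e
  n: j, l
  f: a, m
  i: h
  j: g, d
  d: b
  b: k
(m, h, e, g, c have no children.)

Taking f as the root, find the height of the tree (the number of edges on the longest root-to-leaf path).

c sits deepest: f–a–n–j–d–b–k–c — 7 edges from the root.

7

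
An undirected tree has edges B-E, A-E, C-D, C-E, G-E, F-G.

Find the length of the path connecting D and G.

3

The path is D – C – E – G, which has 3 edges.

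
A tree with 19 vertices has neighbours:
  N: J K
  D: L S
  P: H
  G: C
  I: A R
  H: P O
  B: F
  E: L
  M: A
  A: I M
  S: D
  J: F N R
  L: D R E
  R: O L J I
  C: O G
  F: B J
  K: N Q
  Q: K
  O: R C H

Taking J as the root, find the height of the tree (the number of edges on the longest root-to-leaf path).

4

The longest root-to-leaf path is J → R → L → D → S (4 edges).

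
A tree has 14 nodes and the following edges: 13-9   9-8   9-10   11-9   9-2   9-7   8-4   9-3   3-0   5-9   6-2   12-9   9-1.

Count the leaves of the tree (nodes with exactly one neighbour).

10

The leaves are 0, 1, 4, 5, 6, 7, 10, 11, 12, 13.
That is 10 leaves.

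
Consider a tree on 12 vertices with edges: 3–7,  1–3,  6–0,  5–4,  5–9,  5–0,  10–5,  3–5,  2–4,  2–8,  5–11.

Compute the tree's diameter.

A longest path is 8-2-4-5-3-1, with 5 edges.

5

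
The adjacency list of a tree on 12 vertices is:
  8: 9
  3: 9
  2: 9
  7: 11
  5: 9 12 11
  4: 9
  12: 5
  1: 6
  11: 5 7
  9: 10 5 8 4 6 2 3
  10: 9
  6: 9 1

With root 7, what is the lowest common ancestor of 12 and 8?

Ancestors of 12 (toward the root): 12, 5, 11, 7.
Ancestors of 8: 8, 9, 5, 11, 7.
The deepest node appearing in both lists is 5.

5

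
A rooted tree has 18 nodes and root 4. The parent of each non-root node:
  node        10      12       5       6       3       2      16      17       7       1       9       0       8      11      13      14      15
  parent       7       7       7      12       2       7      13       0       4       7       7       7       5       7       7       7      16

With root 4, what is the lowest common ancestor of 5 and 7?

7

5's ancestor chain is 5, 7, 4 and 7's is 7, 4; they first meet at 7.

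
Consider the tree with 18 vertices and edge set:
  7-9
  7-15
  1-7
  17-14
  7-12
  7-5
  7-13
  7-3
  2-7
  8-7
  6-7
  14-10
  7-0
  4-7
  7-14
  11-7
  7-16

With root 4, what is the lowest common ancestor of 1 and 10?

7

Ancestors of 1 (toward the root): 1, 7, 4.
Ancestors of 10: 10, 14, 7, 4.
The deepest node appearing in both lists is 7.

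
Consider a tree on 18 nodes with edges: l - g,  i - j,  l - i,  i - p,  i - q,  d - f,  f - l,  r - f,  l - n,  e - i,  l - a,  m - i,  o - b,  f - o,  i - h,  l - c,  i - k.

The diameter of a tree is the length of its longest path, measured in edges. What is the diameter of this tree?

Starting from b, a farthest node is h at distance 5.
One longest path: b – o – f – l – i – h.
So the diameter is 5.

5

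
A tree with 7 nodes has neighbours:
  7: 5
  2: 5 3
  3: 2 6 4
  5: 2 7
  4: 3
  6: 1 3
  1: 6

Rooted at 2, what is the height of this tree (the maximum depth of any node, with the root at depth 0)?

3

The longest root-to-leaf path is 2–3–6–1 (3 edges).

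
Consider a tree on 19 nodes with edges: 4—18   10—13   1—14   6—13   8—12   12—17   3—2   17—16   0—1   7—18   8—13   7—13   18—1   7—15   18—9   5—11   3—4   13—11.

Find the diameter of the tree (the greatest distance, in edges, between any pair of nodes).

Starting from 16, a farthest node is 2 at distance 9.
One longest path: 16-17-12-8-13-7-18-4-3-2.
So the diameter is 9.

9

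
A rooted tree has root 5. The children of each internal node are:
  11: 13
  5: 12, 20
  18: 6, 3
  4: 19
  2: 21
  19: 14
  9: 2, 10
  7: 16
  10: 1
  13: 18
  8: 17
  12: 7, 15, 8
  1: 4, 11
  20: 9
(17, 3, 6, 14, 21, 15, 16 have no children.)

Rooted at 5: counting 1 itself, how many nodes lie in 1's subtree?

Descendants of 1 (including itself): 1, 4, 11, 19, 13, 14, 18, 3, 6. That's 9.

9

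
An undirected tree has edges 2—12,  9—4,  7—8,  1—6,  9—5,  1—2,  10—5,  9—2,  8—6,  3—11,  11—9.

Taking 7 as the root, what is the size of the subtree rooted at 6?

10

Descendants of 6 (including itself): 6, 1, 2, 9, 12, 5, 11, 4, 10, 3. That's 10.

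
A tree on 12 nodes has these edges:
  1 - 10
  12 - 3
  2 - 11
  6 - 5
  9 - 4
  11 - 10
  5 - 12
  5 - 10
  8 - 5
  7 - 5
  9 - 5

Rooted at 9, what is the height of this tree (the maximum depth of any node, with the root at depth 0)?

4

The longest root-to-leaf path is 9-5-10-11-2 (4 edges).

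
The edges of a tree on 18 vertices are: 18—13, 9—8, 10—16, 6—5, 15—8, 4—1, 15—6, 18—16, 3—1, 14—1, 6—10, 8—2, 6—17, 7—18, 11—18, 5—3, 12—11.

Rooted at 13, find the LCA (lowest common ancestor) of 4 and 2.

Path 4→root: 4 1 3 5 6 10 16 18 13; path 2→root: 2 8 15 6 10 16 18 13.
First common node: 6.

6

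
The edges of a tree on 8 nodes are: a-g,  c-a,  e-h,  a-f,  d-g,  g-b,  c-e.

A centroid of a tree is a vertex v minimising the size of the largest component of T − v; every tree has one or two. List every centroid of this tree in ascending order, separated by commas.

If a is removed the pieces have sizes 3, 3, 1, all ≤ ⌊8/2⌋ = 4.
Every other node leaves some component of size > 4, so the centroid is unique.

a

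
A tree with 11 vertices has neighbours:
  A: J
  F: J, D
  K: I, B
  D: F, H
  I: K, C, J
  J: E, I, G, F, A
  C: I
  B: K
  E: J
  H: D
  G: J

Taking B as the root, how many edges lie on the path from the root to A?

4

Climbing from A to the root: A – J – I – K – B. That's 4 steps.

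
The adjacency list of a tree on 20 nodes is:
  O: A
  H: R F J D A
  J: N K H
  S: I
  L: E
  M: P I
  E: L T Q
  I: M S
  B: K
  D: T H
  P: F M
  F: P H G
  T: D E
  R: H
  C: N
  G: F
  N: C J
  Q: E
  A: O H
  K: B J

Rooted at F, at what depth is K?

F – H – J – K — 3 edges.

3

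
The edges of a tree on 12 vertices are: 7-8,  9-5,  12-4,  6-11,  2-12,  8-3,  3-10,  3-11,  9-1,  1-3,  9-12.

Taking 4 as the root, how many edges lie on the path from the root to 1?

3

4–12–9–1 — 3 edges.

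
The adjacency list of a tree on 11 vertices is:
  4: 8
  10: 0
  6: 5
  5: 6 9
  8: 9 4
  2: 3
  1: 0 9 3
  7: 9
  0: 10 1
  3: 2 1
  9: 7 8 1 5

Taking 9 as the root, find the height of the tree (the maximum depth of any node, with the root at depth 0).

3

A deepest node is 2, reached by 9–1–3–2.
That path has 3 edges, so the height is 3.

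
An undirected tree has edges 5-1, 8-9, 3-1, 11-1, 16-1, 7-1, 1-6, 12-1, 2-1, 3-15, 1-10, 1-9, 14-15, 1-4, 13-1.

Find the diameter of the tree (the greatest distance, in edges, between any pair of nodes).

A longest path is 14 - 15 - 3 - 1 - 9 - 8, with 5 edges.

5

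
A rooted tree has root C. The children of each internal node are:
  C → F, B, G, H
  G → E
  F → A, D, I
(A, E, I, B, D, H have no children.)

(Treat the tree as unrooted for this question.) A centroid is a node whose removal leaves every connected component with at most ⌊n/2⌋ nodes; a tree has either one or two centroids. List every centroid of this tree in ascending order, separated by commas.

C

Delete C: the remaining components have sizes 4, 2, 1, 1. Max 4 ≤ 4, so C is a centroid.
No neighbour of C does as well, so C is the unique centroid.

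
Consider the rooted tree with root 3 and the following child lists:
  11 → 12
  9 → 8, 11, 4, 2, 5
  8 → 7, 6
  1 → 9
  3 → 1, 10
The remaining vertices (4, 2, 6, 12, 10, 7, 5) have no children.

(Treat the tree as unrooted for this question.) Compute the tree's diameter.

5

BFS from 10 reaches 12 last, at distance 5; BFS from 12 confirms no node is farther.
Path: 10 – 3 – 1 – 9 – 11 – 12.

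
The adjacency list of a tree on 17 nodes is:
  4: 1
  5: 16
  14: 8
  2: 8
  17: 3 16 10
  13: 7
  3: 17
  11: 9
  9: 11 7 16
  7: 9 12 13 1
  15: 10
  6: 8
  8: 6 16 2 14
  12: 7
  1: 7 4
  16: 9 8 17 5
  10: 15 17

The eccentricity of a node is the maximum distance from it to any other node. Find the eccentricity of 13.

6

The node farthest from 13 is 15, via 13–7–9–16–17–10–15 — 6 edges.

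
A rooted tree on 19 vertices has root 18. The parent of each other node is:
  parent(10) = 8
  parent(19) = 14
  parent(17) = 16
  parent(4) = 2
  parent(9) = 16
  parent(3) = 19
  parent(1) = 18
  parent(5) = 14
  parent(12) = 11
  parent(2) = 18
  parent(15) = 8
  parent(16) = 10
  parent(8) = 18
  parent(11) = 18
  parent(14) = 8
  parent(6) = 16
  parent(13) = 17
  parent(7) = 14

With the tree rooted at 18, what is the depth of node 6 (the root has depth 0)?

4

Climbing from 6 to the root: 6–16–10–8–18. That's 4 steps.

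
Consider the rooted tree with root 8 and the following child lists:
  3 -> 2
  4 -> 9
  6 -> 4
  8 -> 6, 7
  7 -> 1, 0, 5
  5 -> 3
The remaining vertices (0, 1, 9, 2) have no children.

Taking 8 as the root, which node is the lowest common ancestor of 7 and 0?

7's ancestor chain is 7, 8 and 0's is 0, 7, 8; they first meet at 7.

7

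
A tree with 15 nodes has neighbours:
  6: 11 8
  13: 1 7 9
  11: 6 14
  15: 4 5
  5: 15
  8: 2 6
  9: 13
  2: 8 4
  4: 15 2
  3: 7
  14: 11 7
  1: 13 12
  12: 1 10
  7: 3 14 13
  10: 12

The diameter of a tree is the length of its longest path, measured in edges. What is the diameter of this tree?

A longest path is 5 – 15 – 4 – 2 – 8 – 6 – 11 – 14 – 7 – 13 – 1 – 12 – 10, with 12 edges.

12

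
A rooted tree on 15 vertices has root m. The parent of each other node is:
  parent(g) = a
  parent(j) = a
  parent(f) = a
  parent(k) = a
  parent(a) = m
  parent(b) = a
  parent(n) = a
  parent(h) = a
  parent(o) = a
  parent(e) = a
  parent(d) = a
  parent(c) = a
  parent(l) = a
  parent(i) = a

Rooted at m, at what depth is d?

2

m → a → d — 2 edges.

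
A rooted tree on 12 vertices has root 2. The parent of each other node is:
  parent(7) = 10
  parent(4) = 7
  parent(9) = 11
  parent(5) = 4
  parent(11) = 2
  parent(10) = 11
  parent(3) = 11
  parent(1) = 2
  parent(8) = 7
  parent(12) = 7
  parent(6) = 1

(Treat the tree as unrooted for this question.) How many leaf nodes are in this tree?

6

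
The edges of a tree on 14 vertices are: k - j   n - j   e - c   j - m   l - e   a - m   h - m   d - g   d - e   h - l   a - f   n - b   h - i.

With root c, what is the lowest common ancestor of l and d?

Path l→root: l e c; path d→root: d e c.
First common node: e.

e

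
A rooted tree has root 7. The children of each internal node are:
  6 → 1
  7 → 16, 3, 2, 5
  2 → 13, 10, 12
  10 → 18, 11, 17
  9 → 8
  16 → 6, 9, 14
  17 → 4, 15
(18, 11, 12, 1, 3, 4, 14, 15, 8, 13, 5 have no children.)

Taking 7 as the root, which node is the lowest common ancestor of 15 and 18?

15's ancestor chain is 15, 17, 10, 2, 7 and 18's is 18, 10, 2, 7; they first meet at 10.

10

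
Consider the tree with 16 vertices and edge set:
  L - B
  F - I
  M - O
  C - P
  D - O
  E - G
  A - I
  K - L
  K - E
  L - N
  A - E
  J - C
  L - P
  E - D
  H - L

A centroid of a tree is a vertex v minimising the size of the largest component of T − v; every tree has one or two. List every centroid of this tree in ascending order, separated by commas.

E, K

If K is removed the pieces have sizes 8, 7, all ≤ ⌊16/2⌋ = 8.
Its neighbour E also leaves a largest component of size 8, so both are centroids.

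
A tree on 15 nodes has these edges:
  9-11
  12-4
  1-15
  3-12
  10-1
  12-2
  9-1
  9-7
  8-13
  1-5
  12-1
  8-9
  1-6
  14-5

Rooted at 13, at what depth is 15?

4

Climbing from 15 to the root: 15 – 1 – 9 – 8 – 13. That's 4 steps.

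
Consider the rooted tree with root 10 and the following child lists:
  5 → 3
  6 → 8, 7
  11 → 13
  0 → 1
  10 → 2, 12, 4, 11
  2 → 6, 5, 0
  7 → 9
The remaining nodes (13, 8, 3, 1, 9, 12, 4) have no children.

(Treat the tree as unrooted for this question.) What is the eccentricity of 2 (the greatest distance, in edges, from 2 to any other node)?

The node farthest from 2 is 13 (9 also at distance 3), via 2-10-11-13 — 3 edges.

3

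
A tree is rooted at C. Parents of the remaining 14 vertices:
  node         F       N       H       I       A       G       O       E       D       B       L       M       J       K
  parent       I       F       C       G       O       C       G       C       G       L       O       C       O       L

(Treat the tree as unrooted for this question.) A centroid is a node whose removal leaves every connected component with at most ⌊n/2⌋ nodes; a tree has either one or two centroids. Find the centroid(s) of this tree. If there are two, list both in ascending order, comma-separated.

If G is removed the pieces have sizes 6, 4, 3, 1, all ≤ ⌊15/2⌋ = 7.
No neighbour of G does as well, so G is the unique centroid.

G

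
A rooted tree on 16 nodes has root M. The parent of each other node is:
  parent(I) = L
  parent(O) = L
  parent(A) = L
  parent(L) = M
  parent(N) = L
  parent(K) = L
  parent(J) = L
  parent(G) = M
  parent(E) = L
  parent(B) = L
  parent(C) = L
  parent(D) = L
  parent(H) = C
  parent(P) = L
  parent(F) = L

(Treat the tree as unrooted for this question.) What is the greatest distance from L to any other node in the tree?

The node farthest from L is G (H also at distance 2), via L – M – G — 2 edges.

2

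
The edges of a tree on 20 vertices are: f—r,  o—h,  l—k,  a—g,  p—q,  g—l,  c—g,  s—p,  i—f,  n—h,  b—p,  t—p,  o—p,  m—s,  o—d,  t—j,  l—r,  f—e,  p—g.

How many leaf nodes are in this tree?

Exactly 11 nodes have a single neighbour: a, b, c, d, e, i, j, k, m, n, q.

11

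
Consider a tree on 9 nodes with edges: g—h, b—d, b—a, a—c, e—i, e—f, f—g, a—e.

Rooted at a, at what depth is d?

a → b → d — 2 edges.

2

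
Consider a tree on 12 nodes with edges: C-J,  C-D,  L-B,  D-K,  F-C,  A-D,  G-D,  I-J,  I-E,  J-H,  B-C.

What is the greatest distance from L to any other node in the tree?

Distances from L peak at 5, attained at E.
L–B–C–J–I–E

5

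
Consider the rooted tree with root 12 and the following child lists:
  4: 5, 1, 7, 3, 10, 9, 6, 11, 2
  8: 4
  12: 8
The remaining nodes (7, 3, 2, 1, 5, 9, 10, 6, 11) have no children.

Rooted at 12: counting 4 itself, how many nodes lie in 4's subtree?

10

Descendants of 4 (including itself): 4, 7, 2, 10, 3, 11, 6, 1, 9, 5. That's 10.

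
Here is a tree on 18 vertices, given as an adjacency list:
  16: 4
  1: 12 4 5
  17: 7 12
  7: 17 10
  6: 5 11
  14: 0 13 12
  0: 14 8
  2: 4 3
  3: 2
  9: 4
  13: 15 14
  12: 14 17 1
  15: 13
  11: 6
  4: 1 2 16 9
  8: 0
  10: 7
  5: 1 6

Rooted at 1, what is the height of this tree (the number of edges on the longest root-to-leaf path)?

15 sits deepest: 1-12-14-13-15 — 4 edges from the root.

4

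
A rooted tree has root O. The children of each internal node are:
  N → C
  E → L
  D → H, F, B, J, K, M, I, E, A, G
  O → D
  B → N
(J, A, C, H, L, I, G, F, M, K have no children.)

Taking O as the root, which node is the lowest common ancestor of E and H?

Ancestors of E (toward the root): E, D, O.
Ancestors of H: H, D, O.
The deepest node appearing in both lists is D.

D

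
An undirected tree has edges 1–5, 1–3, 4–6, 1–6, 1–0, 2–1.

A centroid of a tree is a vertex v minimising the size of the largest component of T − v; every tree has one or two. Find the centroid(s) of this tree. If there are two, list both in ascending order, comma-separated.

1

Removing 1 splits the tree into components of sizes 2, 1, 1, 1, 1; the largest is 2 ≤ ⌊7/2⌋ = 3.
No neighbour of 1 does as well, so 1 is the unique centroid.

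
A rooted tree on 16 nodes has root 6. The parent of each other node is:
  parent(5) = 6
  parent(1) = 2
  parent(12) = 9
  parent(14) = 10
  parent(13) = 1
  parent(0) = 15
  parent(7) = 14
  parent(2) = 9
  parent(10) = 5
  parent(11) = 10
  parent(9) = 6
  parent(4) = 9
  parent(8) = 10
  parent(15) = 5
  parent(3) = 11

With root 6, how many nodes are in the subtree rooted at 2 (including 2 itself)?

3

The subtree rooted at 2 contains: 2, 1, 13 — 3 nodes.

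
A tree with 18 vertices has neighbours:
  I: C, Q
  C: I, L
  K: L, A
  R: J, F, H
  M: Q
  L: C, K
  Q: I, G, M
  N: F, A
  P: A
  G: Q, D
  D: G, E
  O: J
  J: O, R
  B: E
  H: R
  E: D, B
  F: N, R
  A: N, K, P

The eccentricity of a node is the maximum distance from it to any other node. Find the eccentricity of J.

13

The node farthest from J is B, via J-R-F-N-A-K-L-C-I-Q-G-D-E-B — 13 edges.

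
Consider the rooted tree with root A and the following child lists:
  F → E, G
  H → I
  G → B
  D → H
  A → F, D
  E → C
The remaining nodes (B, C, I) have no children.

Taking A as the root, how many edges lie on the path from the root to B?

Path from A to B: A – F – G – B, which has 3 edges.

3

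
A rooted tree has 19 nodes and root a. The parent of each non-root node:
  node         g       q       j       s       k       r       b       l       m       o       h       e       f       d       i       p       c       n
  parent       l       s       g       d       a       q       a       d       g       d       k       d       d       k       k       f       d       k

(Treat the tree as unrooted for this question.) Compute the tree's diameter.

A longest path is r-q-s-d-k-a-b, with 6 edges.

6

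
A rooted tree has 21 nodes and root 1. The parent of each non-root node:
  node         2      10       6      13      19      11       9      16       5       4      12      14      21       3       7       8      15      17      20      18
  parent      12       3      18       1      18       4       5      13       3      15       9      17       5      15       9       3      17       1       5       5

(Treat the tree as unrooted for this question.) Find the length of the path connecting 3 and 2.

Walking from 3: 3–5–9–12–2. Length 4.

4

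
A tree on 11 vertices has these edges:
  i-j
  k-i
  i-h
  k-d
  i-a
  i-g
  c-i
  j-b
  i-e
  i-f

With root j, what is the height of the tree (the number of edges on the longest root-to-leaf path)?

3

The longest root-to-leaf path is j – i – k – d (3 edges).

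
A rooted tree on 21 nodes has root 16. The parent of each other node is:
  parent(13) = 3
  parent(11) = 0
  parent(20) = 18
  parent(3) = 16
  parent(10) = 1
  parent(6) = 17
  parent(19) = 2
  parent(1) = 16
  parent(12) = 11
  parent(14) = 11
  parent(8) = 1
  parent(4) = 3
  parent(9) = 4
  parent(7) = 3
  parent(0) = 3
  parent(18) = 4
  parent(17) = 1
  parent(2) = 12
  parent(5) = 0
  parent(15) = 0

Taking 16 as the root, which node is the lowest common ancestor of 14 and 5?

0

14's ancestor chain is 14, 11, 0, 3, 16 and 5's is 5, 0, 3, 16; they first meet at 0.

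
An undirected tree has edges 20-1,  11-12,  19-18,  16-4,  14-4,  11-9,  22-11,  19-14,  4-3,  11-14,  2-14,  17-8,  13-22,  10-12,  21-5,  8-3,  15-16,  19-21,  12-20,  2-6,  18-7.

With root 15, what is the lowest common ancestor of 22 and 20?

11

Path 22→root: 22 11 14 4 16 15; path 20→root: 20 12 11 14 4 16 15.
First common node: 11.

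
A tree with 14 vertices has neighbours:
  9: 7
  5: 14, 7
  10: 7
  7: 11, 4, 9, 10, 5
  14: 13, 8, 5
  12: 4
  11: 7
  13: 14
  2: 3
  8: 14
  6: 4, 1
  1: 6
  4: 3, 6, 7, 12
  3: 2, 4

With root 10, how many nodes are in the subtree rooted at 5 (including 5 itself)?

4

The subtree rooted at 5 contains: 5, 14, 13, 8 — 4 nodes.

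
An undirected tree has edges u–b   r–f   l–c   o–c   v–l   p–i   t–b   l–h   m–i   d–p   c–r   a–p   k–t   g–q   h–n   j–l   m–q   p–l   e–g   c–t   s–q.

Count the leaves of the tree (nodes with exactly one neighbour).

11

The leaves are a, d, e, f, j, k, n, o, s, u, v.
That is 11 leaves.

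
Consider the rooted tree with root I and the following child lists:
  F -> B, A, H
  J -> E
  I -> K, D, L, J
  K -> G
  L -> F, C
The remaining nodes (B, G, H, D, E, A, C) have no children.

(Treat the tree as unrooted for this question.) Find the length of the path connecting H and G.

5

Walking from H: H - F - L - I - K - G. Length 5.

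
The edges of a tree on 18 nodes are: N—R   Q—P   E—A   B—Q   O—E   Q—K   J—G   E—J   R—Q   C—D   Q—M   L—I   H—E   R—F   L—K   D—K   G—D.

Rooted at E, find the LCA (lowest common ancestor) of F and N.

F's ancestor chain is F, R, Q, K, D, G, J, E and N's is N, R, Q, K, D, G, J, E; they first meet at R.

R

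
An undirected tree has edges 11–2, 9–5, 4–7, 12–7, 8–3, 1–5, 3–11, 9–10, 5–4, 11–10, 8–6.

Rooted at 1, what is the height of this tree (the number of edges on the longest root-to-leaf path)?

A deepest node is 6, reached by 1-5-9-10-11-3-8-6.
That path has 7 edges, so the height is 7.

7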